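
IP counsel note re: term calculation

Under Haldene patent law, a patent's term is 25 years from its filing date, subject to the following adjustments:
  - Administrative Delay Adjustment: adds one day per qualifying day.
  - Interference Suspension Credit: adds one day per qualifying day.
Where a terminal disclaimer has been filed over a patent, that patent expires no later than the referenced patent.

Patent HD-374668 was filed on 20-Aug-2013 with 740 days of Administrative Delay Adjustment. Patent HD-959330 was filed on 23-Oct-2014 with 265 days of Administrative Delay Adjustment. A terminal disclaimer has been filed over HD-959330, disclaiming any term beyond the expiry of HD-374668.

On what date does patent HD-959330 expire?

Natural term of HD-959330:
  Base: filing + 25 years → 23 October 2039.
  Administrative Delay Adjustment: +265 days → 14 July 2040.
Expiry of referenced patent HD-374668:
  Base: filing + 25 years → 20 August 2038.
  Administrative Delay Adjustment: +740 days → 29 August 2040.
Terminal disclaimer: HD-959330 expires on the earlier of 14 July 2040 and 29 August 2040.

2040-07-14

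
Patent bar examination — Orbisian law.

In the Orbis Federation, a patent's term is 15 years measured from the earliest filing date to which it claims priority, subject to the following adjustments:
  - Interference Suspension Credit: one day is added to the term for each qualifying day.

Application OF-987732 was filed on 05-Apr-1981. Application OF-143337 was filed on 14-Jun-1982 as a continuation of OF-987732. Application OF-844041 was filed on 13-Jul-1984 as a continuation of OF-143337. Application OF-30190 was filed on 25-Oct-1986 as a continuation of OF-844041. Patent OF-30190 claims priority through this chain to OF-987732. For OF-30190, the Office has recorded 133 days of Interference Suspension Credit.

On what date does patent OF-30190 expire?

Earliest priority filing: 5 April 1981.
Base term: 5 April 1981 + 15 years → 5 April 1996.
Interference Suspension Credit: +133 days → 16 August 1996.

1996-08-16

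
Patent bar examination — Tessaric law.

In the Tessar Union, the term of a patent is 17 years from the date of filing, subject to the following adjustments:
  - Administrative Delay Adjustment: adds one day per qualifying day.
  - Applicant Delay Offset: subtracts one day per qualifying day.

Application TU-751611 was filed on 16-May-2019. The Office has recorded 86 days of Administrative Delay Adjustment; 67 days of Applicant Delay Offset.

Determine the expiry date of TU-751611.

Base term: filing date + 17 years → 16 May 2036.
Administrative Delay Adjustment: +86 days → 10 August 2036.
Applicant Delay Offset: −67 days → 4 June 2036.

June 4, 2036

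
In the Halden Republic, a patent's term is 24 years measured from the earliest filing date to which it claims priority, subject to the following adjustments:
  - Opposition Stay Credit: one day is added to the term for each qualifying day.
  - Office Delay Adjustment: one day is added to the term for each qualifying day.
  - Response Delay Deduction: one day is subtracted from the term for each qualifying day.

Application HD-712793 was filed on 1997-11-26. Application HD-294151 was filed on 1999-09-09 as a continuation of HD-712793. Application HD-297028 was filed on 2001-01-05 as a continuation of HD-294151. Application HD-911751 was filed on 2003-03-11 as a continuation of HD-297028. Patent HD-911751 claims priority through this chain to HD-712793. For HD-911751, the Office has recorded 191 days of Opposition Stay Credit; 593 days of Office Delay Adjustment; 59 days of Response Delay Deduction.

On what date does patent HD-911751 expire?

Earliest priority filing: 26 November 1997.
Base term: 26 November 1997 + 24 years → 26 November 2021.
Opposition Stay Credit: +191 days → 5 June 2022.
Office Delay Adjustment: +593 days → 19 January 2024.
Response Delay Deduction: −59 days → 21 November 2023.

November 21, 2023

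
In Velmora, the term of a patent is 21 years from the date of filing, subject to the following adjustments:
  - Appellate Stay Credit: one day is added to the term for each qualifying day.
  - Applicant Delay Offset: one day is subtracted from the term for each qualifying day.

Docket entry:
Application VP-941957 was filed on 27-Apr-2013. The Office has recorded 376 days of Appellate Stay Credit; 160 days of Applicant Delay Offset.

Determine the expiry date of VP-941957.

Base term: filing date + 21 years → 27 April 2034.
Appellate Stay Credit: +376 days → 8 May 2035.
Applicant Delay Offset: −160 days → 29 November 2034.

November 29, 2034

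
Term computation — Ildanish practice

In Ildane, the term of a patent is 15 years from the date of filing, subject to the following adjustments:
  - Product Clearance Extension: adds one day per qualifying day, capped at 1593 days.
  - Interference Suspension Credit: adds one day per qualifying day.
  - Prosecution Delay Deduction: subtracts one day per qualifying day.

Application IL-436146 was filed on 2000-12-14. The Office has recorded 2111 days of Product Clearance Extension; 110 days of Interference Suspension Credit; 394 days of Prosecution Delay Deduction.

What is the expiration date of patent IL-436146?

Base term: filing date + 15 years → 14 December 2015.
Product Clearance Extension: 2111 days claimed exceeds the 1593-day cap, so +1593 days → 24 April 2020.
Interference Suspension Credit: +110 days → 12 August 2020.
Prosecution Delay Deduction: −394 days → 15 July 2019.

2019-07-15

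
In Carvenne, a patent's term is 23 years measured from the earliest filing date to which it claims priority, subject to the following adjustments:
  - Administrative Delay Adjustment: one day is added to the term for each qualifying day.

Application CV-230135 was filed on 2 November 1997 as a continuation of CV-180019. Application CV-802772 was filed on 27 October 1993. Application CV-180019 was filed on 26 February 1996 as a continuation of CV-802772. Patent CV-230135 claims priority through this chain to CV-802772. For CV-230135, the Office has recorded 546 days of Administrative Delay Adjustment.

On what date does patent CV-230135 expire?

2018-04-26

Earliest priority filing: 27 October 1993.
Base term: 27 October 1993 + 23 years → 27 October 2016.
Administrative Delay Adjustment: +546 days → 26 April 2018.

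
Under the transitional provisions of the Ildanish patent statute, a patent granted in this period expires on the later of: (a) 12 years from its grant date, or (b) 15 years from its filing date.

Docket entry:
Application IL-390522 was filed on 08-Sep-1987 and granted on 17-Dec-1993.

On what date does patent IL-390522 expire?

2005-12-17

(a) grant + 12 years → 17 December 2005.
(b) filing + 15 years → 8 September 2002.
Later of the two: 17 December 2005.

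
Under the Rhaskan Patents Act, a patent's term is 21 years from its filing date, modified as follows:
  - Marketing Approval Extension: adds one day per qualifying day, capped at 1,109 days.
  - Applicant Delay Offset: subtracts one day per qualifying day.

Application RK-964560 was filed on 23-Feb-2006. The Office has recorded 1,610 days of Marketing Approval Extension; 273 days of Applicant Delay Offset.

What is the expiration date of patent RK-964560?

2029-06-08

Base term: filing date + 21 years → 23 February 2027.
Marketing Approval Extension: 1610 days claimed exceeds the 1109-day cap, so +1109 days → 8 March 2030.
Applicant Delay Offset: −273 days → 8 June 2029.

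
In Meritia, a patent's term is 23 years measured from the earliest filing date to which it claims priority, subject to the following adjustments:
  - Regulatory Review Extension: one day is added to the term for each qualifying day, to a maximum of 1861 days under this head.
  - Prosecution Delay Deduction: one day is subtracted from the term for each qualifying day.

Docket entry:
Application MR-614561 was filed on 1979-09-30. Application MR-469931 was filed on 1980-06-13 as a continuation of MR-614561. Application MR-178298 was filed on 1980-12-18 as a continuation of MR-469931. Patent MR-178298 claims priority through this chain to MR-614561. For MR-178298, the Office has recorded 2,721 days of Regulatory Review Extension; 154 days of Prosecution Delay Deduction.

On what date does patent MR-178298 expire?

Earliest priority filing: 30 September 1979.
Base term: 30 September 1979 + 23 years → 30 September 2002.
Regulatory Review Extension: 2721 days claimed exceeds the 1861-day cap, so +1861 days → 4 November 2007.
Prosecution Delay Deduction: −154 days → 3 June 2007.

2007-06-03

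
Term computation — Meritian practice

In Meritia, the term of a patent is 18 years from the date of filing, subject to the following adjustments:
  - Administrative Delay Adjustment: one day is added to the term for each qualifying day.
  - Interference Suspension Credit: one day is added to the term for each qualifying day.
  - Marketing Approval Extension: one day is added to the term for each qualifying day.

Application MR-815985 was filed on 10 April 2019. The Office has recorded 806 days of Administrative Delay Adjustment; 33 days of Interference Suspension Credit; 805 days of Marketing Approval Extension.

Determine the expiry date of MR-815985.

Base term: filing date + 18 years → 10 April 2037.
Administrative Delay Adjustment: +806 days → 25 June 2039.
Interference Suspension Credit: +33 days → 28 July 2039.
Marketing Approval Extension: +805 days → 10 October 2041.

2041-10-10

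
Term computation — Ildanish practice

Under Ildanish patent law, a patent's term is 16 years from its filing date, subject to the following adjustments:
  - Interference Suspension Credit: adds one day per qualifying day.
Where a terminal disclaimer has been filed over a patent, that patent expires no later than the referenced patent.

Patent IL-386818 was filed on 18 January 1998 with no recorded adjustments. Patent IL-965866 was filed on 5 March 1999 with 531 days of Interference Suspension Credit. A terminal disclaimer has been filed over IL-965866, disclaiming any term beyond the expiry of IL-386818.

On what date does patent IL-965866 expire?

January 18, 2014

Natural term of IL-965866:
  Base: filing + 16 years → 5 March 2015.
  Interference Suspension Credit: +531 days → 17 August 2016.
Expiry of referenced patent IL-386818:
  Base: filing + 16 years → 18 January 2014.
Terminal disclaimer: IL-965866 expires on the earlier of 17 August 2016 and 18 January 2014.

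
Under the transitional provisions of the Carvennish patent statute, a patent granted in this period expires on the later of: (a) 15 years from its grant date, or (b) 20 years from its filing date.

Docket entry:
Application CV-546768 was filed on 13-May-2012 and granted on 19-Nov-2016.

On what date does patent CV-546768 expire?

May 13, 2032

(a) grant + 15 years → 19 November 2031.
(b) filing + 20 years → 13 May 2032.
Later of the two: 13 May 2032.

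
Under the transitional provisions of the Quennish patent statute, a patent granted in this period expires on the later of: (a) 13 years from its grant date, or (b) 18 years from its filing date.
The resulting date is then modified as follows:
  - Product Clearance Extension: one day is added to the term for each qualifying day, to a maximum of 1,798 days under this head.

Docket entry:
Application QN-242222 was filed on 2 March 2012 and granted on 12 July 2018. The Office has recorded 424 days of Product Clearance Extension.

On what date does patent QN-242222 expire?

September 8, 2032

(a) grant + 13 years → 12 July 2031.
(b) filing + 18 years → 2 March 2030.
Later of the two: 12 July 2031.
Product Clearance Extension: 424 days (within the 1798-day cap) → +424 days → 8 September 2032.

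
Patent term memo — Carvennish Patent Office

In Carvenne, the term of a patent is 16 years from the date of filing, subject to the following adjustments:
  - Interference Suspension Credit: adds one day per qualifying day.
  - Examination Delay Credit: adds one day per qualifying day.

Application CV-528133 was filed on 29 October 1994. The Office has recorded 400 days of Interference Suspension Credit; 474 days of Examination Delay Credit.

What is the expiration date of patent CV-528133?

March 21, 2013

Base term: filing date + 16 years → 29 October 2010.
Interference Suspension Credit: +400 days → 3 December 2011.
Examination Delay Credit: +474 days → 21 March 2013.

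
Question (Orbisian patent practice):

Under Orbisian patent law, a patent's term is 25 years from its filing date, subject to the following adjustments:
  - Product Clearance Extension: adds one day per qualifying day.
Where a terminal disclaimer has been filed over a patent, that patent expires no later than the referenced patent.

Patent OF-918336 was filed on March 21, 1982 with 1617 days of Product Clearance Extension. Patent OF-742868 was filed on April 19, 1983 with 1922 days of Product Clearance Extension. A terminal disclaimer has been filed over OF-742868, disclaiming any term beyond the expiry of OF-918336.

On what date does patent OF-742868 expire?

August 24, 2011

Natural term of OF-742868:
  Base: filing + 25 years → 19 April 2008.
  Product Clearance Extension: +1922 days → 24 July 2013.
Expiry of referenced patent OF-918336:
  Base: filing + 25 years → 21 March 2007.
  Product Clearance Extension: +1617 days → 24 August 2011.
Terminal disclaimer: OF-742868 expires on the earlier of 24 July 2013 and 24 August 2011.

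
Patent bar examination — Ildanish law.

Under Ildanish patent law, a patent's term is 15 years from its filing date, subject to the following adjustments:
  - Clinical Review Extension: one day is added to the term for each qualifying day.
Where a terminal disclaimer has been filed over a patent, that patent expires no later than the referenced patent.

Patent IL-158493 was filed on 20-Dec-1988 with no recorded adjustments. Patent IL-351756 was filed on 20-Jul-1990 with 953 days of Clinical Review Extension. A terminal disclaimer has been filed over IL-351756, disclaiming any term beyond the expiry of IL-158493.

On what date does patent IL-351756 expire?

Natural term of IL-351756:
  Base: filing + 15 years → 20 July 2005.
  Clinical Review Extension: +953 days → 28 February 2008.
Expiry of referenced patent IL-158493:
  Base: filing + 15 years → 20 December 2003.
Terminal disclaimer: IL-351756 expires on the earlier of 28 February 2008 and 20 December 2003.

2003-12-20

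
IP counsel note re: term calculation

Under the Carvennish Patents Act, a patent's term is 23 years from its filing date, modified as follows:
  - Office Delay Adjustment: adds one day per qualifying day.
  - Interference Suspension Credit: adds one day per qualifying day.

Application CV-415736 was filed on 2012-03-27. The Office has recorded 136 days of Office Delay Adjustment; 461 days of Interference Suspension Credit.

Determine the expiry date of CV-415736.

2036-11-13

Base term: filing date + 23 years → 27 March 2035.
Office Delay Adjustment: +136 days → 10 August 2035.
Interference Suspension Credit: +461 days → 13 November 2036.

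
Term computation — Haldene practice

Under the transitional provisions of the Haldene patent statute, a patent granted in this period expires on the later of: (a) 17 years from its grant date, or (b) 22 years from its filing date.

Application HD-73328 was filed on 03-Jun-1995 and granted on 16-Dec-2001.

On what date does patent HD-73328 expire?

(a) grant + 17 years → 16 December 2018.
(b) filing + 22 years → 3 June 2017.
Later of the two: 16 December 2018.

December 16, 2018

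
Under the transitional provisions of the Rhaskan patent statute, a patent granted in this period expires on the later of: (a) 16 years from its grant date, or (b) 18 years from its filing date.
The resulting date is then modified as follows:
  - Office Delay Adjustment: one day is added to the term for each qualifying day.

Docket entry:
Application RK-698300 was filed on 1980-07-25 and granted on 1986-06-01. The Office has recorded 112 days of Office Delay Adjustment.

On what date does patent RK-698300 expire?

2002-09-21

(a) grant + 16 years → 1 June 2002.
(b) filing + 18 years → 25 July 1998.
Later of the two: 1 June 2002.
Office Delay Adjustment: +112 days → 21 September 2002.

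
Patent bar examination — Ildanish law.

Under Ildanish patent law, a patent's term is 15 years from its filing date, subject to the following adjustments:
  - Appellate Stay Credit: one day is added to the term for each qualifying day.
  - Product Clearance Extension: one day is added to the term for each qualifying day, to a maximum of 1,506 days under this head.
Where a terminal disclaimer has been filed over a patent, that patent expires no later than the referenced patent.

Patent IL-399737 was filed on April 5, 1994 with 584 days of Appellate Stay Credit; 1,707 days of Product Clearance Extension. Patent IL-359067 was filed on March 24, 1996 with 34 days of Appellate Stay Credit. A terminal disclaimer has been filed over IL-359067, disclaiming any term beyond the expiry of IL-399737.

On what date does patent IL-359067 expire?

Natural term of IL-359067:
  Base: filing + 15 years → 24 March 2011.
  Appellate Stay Credit: +34 days → 27 April 2011.
Expiry of referenced patent IL-399737:
  Base: filing + 15 years → 5 April 2009.
  Appellate Stay Credit: +584 days → 10 November 2010.
  Product Clearance Extension: 1707 days claimed exceeds the 1506-day cap, so +1506 days → 25 December 2014.
Terminal disclaimer: IL-359067 expires on the earlier of 27 April 2011 and 25 December 2014.

2011-04-27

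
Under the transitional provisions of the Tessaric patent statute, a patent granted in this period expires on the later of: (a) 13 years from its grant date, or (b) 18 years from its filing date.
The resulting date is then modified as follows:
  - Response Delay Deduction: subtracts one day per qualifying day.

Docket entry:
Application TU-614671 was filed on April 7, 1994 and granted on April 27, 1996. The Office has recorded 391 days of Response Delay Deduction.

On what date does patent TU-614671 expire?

(a) grant + 13 years → 27 April 2009.
(b) filing + 18 years → 7 April 2012.
Later of the two: 7 April 2012.
Response Delay Deduction: −391 days → 13 March 2011.

2011-03-13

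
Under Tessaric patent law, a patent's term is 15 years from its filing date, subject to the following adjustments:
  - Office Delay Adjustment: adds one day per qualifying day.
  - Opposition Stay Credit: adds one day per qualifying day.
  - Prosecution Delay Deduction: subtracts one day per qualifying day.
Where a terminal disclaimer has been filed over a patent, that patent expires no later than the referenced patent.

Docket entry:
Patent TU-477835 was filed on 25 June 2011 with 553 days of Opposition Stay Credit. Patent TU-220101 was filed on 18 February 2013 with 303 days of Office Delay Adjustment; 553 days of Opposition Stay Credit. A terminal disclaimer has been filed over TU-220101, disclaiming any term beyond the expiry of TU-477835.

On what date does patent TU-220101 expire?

Natural term of TU-220101:
  Base: filing + 15 years → 18 February 2028.
  Office Delay Adjustment: +303 days → 17 December 2028.
  Opposition Stay Credit: +553 days → 23 June 2030.
Expiry of referenced patent TU-477835:
  Base: filing + 15 years → 25 June 2026.
  Opposition Stay Credit: +553 days → 30 December 2027.
Terminal disclaimer: TU-220101 expires on the earlier of 23 June 2030 and 30 December 2027.

December 30, 2027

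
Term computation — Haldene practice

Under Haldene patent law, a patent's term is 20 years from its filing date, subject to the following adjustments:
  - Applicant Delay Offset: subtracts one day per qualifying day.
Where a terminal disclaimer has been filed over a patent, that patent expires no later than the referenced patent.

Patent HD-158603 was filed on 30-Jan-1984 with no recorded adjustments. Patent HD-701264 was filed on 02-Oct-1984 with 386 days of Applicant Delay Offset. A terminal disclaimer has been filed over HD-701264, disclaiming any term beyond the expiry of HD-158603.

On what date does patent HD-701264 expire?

September 12, 2003

Natural term of HD-701264:
  Base: filing + 20 years → 2 October 2004.
  Applicant Delay Offset: −386 days → 12 September 2003.
Expiry of referenced patent HD-158603:
  Base: filing + 20 years → 30 January 2004.
Terminal disclaimer: HD-701264 expires on the earlier of 12 September 2003 and 30 January 2004.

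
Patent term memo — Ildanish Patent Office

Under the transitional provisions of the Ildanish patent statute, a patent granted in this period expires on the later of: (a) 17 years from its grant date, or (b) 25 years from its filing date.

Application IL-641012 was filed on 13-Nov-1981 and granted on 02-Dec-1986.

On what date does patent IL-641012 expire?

2006-11-13

(a) grant + 17 years → 2 December 2003.
(b) filing + 25 years → 13 November 2006.
Later of the two: 13 November 2006.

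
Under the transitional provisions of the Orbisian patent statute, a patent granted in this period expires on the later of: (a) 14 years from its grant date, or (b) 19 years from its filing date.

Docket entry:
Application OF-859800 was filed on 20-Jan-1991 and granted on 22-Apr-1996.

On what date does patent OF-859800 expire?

(a) grant + 14 years → 22 April 2010.
(b) filing + 19 years → 20 January 2010.
Later of the two: 22 April 2010.

April 22, 2010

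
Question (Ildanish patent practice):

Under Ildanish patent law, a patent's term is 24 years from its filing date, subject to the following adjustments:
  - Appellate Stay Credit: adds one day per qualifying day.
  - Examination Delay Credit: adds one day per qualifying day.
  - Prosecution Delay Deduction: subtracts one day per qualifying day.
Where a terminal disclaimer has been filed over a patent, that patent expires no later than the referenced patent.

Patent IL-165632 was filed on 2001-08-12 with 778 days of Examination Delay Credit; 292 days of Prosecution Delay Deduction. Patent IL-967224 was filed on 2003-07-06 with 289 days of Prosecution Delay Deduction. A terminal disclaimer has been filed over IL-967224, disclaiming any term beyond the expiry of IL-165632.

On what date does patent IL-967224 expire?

2026-09-20

Natural term of IL-967224:
  Base: filing + 24 years → 6 July 2027.
  Prosecution Delay Deduction: −289 days → 20 September 2026.
Expiry of referenced patent IL-165632:
  Base: filing + 24 years → 12 August 2025.
  Examination Delay Credit: +778 days → 29 September 2027.
  Prosecution Delay Deduction: −292 days → 11 December 2026.
Terminal disclaimer: IL-967224 expires on the earlier of 20 September 2026 and 11 December 2026.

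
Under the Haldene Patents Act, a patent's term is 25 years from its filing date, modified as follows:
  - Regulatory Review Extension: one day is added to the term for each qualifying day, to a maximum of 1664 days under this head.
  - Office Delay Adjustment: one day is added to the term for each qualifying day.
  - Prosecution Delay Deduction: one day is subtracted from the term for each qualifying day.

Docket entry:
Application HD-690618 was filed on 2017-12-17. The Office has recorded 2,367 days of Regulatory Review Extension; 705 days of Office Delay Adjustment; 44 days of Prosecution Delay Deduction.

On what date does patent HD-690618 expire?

Base term: filing date + 25 years → 17 December 2042.
Regulatory Review Extension: 2367 days claimed exceeds the 1664-day cap, so +1664 days → 8 July 2047.
Office Delay Adjustment: +705 days → 12 June 2049.
Prosecution Delay Deduction: −44 days → 29 April 2049.

2049-04-29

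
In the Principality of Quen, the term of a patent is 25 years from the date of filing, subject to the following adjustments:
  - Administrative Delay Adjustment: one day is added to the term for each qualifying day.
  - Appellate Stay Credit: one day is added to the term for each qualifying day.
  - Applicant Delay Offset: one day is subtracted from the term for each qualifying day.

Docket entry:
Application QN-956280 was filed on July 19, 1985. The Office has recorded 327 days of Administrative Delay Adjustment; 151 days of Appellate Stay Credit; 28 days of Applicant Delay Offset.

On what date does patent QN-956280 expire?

Base term: filing date + 25 years → 19 July 2010.
Administrative Delay Adjustment: +327 days → 11 June 2011.
Appellate Stay Credit: +151 days → 9 November 2011.
Applicant Delay Offset: −28 days → 12 October 2011.

October 12, 2011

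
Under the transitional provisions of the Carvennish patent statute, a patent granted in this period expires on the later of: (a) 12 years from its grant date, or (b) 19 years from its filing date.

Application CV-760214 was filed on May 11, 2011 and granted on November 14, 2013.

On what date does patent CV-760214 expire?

2030-05-11

(a) grant + 12 years → 14 November 2025.
(b) filing + 19 years → 11 May 2030.
Later of the two: 11 May 2030.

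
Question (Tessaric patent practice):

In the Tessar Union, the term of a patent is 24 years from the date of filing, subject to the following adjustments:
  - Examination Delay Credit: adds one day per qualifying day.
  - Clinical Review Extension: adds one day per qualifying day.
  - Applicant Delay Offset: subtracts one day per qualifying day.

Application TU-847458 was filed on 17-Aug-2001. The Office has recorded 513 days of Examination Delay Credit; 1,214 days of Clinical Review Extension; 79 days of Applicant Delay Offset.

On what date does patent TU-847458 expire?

Base term: filing date + 24 years → 17 August 2025.
Examination Delay Credit: +513 days → 12 January 2027.
Clinical Review Extension: +1214 days → 10 May 2030.
Applicant Delay Offset: −79 days → 20 February 2030.

2030-02-20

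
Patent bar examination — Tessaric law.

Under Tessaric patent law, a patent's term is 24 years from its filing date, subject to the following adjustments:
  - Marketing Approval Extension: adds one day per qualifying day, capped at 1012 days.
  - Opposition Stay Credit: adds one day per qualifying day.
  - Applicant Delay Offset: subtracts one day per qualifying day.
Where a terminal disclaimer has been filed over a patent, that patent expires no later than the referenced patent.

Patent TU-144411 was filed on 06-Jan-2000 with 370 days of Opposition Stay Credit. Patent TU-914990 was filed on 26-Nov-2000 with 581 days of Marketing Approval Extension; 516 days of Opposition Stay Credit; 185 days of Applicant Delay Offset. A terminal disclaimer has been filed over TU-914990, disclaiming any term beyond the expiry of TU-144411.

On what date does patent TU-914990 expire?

January 10, 2025

Natural term of TU-914990:
  Base: filing + 24 years → 26 November 2024.
  Marketing Approval Extension: 581 days (within the 1012-day cap) → +581 days → 30 June 2026.
  Opposition Stay Credit: +516 days → 28 November 2027.
  Applicant Delay Offset: −185 days → 27 May 2027.
Expiry of referenced patent TU-144411:
  Base: filing + 24 years → 6 January 2024.
  Opposition Stay Credit: +370 days → 10 January 2025.
Terminal disclaimer: TU-914990 expires on the earlier of 27 May 2027 and 10 January 2025.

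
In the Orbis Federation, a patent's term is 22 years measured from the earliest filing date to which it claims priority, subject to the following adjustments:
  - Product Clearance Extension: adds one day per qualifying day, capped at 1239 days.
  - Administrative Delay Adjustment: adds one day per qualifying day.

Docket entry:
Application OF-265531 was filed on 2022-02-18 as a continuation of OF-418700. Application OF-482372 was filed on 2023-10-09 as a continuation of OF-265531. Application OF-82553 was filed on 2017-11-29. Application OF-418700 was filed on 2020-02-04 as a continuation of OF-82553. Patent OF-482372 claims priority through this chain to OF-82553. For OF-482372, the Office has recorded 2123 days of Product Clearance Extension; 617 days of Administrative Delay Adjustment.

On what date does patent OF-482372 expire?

December 28, 2044

Earliest priority filing: 29 November 2017.
Base term: 29 November 2017 + 22 years → 29 November 2039.
Product Clearance Extension: 2123 days claimed exceeds the 1239-day cap, so +1239 days → 21 April 2043.
Administrative Delay Adjustment: +617 days → 28 December 2044.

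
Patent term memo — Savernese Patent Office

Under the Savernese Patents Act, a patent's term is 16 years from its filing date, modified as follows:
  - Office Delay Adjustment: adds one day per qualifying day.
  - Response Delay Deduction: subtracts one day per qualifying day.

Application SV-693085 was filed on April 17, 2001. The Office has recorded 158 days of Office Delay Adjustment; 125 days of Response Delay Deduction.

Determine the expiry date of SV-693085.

Base term: filing date + 16 years → 17 April 2017.
Office Delay Adjustment: +158 days → 22 September 2017.
Response Delay Deduction: −125 days → 20 May 2017.

2017-05-20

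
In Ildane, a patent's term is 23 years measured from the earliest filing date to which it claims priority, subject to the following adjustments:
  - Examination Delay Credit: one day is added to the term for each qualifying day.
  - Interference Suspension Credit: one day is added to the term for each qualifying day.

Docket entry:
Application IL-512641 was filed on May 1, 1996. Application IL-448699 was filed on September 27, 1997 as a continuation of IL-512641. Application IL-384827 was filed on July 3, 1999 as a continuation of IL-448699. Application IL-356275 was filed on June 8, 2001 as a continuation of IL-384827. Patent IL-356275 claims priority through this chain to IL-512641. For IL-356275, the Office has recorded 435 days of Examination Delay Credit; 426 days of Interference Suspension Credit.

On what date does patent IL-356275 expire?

2021-09-08

Earliest priority filing: 1 May 1996.
Base term: 1 May 1996 + 23 years → 1 May 2019.
Examination Delay Credit: +435 days → 9 July 2020.
Interference Suspension Credit: +426 days → 8 September 2021.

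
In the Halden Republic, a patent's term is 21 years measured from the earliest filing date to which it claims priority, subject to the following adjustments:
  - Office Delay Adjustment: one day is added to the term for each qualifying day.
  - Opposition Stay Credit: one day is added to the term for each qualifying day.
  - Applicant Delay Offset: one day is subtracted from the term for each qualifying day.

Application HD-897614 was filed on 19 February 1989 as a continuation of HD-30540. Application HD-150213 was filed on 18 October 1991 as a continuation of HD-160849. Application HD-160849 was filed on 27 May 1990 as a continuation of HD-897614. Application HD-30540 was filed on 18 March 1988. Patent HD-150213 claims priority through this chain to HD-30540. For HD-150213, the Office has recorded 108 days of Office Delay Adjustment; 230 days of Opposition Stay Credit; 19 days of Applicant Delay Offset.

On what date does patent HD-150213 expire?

Earliest priority filing: 18 March 1988.
Base term: 18 March 1988 + 21 years → 18 March 2009.
Office Delay Adjustment: +108 days → 4 July 2009.
Opposition Stay Credit: +230 days → 19 February 2010.
Applicant Delay Offset: −19 days → 31 January 2010.

2010-01-31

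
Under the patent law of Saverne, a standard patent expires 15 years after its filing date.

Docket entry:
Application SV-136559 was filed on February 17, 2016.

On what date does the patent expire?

Filing date + 15 years → 17 February 2031.

2031-02-17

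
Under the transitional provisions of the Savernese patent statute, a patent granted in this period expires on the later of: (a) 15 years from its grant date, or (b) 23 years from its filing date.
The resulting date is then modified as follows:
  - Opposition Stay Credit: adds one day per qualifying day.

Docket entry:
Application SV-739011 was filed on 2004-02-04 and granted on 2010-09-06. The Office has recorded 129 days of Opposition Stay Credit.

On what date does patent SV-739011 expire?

June 13, 2027

(a) grant + 15 years → 6 September 2025.
(b) filing + 23 years → 4 February 2027.
Later of the two: 4 February 2027.
Opposition Stay Credit: +129 days → 13 June 2027.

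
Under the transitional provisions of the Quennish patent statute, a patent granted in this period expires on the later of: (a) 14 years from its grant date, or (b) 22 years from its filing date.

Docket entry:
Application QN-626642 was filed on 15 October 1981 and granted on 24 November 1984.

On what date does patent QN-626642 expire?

October 15, 2003

(a) grant + 14 years → 24 November 1998.
(b) filing + 22 years → 15 October 2003.
Later of the two: 15 October 2003.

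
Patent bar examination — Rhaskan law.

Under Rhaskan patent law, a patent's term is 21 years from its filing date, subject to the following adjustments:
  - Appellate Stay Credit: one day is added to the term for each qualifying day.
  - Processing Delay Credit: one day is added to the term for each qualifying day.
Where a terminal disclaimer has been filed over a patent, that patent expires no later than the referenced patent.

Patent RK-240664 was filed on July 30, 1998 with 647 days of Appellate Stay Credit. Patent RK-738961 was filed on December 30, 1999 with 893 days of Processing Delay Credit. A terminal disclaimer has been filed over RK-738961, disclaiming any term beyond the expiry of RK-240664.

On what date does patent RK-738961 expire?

Natural term of RK-738961:
  Base: filing + 21 years → 30 December 2020.
  Processing Delay Credit: +893 days → 11 June 2023.
Expiry of referenced patent RK-240664:
  Base: filing + 21 years → 30 July 2019.
  Appellate Stay Credit: +647 days → 7 May 2021.
Terminal disclaimer: RK-738961 expires on the earlier of 11 June 2023 and 7 May 2021.

2021-05-07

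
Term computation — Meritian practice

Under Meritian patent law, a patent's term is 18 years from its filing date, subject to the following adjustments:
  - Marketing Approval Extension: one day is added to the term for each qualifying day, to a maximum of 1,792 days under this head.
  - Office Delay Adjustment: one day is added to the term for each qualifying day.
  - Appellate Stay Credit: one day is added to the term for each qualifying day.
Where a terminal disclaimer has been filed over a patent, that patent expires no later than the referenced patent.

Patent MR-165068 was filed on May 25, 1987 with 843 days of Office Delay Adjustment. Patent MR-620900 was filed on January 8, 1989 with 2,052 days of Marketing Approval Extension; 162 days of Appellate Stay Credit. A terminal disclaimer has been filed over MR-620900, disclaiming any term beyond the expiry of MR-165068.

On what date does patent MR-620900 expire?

September 15, 2007

Natural term of MR-620900:
  Base: filing + 18 years → 8 January 2007.
  Marketing Approval Extension: 2052 days claimed exceeds the 1792-day cap, so +1792 days → 5 December 2011.
  Appellate Stay Credit: +162 days → 15 May 2012.
Expiry of referenced patent MR-165068:
  Base: filing + 18 years → 25 May 2005.
  Office Delay Adjustment: +843 days → 15 September 2007.
Terminal disclaimer: MR-620900 expires on the earlier of 15 May 2012 and 15 September 2007.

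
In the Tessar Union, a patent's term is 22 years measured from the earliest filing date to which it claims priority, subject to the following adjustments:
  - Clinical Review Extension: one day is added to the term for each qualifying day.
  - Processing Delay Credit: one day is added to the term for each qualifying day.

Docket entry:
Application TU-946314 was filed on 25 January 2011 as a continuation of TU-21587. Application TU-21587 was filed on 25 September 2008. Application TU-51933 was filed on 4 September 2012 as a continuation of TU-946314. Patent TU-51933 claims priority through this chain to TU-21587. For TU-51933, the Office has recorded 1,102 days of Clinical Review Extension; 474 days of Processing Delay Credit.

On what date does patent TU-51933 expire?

Earliest priority filing: 25 September 2008.
Base term: 25 September 2008 + 22 years → 25 September 2030.
Clinical Review Extension: +1102 days → 1 October 2033.
Processing Delay Credit: +474 days → 18 January 2035.

January 18, 2035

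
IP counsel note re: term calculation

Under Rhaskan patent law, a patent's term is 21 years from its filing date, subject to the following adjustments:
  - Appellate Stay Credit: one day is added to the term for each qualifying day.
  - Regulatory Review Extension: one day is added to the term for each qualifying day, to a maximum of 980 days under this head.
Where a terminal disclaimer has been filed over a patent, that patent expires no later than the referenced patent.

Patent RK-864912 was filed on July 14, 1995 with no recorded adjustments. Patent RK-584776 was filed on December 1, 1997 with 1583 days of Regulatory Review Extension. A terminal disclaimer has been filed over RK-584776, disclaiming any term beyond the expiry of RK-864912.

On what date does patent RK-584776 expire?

July 14, 2016

Natural term of RK-584776:
  Base: filing + 21 years → 1 December 2018.
  Regulatory Review Extension: 1583 days claimed exceeds the 980-day cap, so +980 days → 7 August 2021.
Expiry of referenced patent RK-864912:
  Base: filing + 21 years → 14 July 2016.
Terminal disclaimer: RK-584776 expires on the earlier of 7 August 2021 and 14 July 2016.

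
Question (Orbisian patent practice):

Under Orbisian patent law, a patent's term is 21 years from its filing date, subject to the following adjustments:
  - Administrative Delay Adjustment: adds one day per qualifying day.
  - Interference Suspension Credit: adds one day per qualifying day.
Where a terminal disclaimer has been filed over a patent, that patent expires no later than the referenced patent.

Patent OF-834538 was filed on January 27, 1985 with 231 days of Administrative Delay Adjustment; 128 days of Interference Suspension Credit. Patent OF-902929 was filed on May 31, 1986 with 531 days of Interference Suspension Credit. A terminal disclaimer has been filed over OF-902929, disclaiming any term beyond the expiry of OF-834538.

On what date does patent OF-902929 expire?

2007-01-21

Natural term of OF-902929:
  Base: filing + 21 years → 31 May 2007.
  Interference Suspension Credit: +531 days → 12 November 2008.
Expiry of referenced patent OF-834538:
  Base: filing + 21 years → 27 January 2006.
  Administrative Delay Adjustment: +231 days → 15 September 2006.
  Interference Suspension Credit: +128 days → 21 January 2007.
Terminal disclaimer: OF-902929 expires on the earlier of 12 November 2008 and 21 January 2007.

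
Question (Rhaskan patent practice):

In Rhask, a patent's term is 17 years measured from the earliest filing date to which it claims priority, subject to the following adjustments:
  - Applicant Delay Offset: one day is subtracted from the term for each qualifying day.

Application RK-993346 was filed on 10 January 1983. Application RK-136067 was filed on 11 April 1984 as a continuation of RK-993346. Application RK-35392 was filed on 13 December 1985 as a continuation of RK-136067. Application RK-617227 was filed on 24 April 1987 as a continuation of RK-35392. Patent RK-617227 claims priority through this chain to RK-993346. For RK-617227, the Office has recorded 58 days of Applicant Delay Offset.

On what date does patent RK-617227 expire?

November 13, 1999

Earliest priority filing: 10 January 1983.
Base term: 10 January 1983 + 17 years → 10 January 2000.
Applicant Delay Offset: −58 days → 13 November 1999.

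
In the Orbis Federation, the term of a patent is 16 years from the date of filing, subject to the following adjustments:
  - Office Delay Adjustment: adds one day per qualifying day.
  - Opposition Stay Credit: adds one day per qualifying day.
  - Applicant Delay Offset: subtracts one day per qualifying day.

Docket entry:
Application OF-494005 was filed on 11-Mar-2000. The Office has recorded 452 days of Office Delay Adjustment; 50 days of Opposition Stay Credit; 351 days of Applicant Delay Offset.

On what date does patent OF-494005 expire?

August 9, 2016

Base term: filing date + 16 years → 11 March 2016.
Office Delay Adjustment: +452 days → 6 June 2017.
Opposition Stay Credit: +50 days → 26 July 2017.
Applicant Delay Offset: −351 days → 9 August 2016.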